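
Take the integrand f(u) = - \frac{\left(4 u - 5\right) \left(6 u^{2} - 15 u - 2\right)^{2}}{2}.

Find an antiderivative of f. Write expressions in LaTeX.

An antiderivative is F(u) = \frac{\left(- 6 u^{2} + 15 u + 2\right)^{3}}{18}.

f matches the chain-rule pattern g'(h)*h' with inner function h(u) = - 2 u^{2} + 5 u + \frac{2}{3}; substituting w = h(u) collapses the integral.
Check: d/du[\frac{\left(- 6 u^{2} + 15 u + 2\right)^{3}}{18}] = - 72 u^{5} + 450 u^{4} - 852 u^{3} + \frac{765 u^{2}}{2} + 142 u + 10, which equals f(u).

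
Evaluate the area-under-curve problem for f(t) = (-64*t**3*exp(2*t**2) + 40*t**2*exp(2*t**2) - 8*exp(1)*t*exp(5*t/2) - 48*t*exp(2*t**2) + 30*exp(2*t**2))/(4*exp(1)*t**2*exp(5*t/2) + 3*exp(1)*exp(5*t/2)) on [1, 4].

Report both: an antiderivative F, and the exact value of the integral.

Antiderivative: F(t) = -log(4*t**2 + 3) - 4*exp(-1)*exp(-5*t/2)*exp(2*t**2); value = -4*exp(21) - log(67) + 4*exp(-3/2) + log(7)

Recover f(t) by differentiating a candidate F(t); any mismatch rules it out.
F(t) = -log(4*t**2 + 3) - 4*exp(-1)*exp(-5*t/2)*exp(2*t**2) is an antiderivative of f.
Check: d/dt[-log(4*t**2 + 3) - 4*exp(-1)*exp(-5*t/2)*exp(2*t**2)] = (-64*t**3*exp(2*t**2) + 40*t**2*exp(2*t**2) - 8*exp(1)*t*exp(5*t/2) - 48*t*exp(2*t**2) + 30*exp(2*t**2))/(4*exp(1)*t**2*exp(5*t/2) + 3*exp(1)*exp(5*t/2)) = f(t).
F(4) = -4*exp(21) - log(67); F(1) = -log(7) - 4*exp(-3/2).
Integral = F(4) - F(1) = -4*exp(21) - log(67) + 4*exp(-3/2) + log(7).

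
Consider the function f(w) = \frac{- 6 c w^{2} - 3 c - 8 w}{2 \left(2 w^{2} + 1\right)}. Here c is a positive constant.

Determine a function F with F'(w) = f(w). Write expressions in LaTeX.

A first test for any F(w): its w-derivative must equal f(w) identically.
Check: d/dw[- \frac{3 c w}{2} - \log{\left(4 w^{2} + 2 \right)}] = \frac{- 6 c w^{2} - 3 c - 8 w}{4 w^{2} + 2}, which equals f(w).

An antiderivative is F(w) = - \frac{3 c w}{2} - \log{\left(4 w^{2} + 2 \right)}.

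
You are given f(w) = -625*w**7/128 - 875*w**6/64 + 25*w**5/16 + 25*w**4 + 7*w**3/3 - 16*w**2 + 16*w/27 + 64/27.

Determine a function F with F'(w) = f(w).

The substitution u = -5*w**2/4 - w + 4/3 works: f is exactly (dF/du)*(du/dw) for that inner function.
Check: d/dw[-625*w**8/1024 - 125*w**7/64 + 25*w**6/96 + 5*w**5 + 7*w**4/12 - 16*w**3/3 + 8*w**2/27 + 64*w/27] = -625*w**7/128 - 875*w**6/64 + 25*w**5/16 + 25*w**4 + 7*w**3/3 - 16*w**2 + 16*w/27 + 64/27 = f(w).

An antiderivative is F(w) = -625*w**8/1024 - 125*w**7/64 + 25*w**6/96 + 5*w**5 + 7*w**4/12 - 16*w**3/3 + 8*w**2/27 + 64*w/27.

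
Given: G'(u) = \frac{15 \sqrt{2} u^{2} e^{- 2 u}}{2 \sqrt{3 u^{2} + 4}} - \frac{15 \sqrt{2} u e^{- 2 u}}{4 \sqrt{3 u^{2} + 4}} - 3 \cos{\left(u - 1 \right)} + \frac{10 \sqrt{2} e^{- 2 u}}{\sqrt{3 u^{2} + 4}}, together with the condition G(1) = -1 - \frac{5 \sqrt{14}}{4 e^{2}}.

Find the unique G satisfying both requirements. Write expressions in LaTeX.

G(u) = \frac{\sqrt{2} \left(- 5 \sqrt{3 u^{2} + 4} - 6 \sqrt{2} e^{2 u} \sin{\left(u - 1 \right)} - 2 \sqrt{2} e^{2 u}\right) e^{- 2 u}}{4}

The integrand splits into summands that can be handled one at a time.
A general antiderivative is - \frac{5 \sqrt{\frac{3 u^{2}}{2} + 2} e^{- 2 u}}{2} - 3 \sin{\left(u - 1 \right)} + C.
The condition gives C = -1 - \frac{5 \sqrt{14}}{4 e^{2}} - (- \frac{5 \sqrt{14}}{4 e^{2}}) = -1.
So G(u) = \frac{\sqrt{2} \left(- 5 \sqrt{3 u^{2} + 4} - 6 \sqrt{2} e^{2 u} \sin{\left(u - 1 \right)} - 2 \sqrt{2} e^{2 u}\right) e^{- 2 u}}{4}.
Check: d/du[\frac{\sqrt{2} \left(- 5 \sqrt{3 u^{2} + 4} - 6 \sqrt{2} e^{2 u} \sin{\left(u - 1 \right)} - 2 \sqrt{2} e^{2 u}\right) e^{- 2 u}}{4}] = \frac{\left(30 \sqrt{2} u^{2} - 15 \sqrt{2} u - 12 \sqrt{3 u^{2} + 4} e^{2 u} \cos{\left(u - 1 \right)} + 40 \sqrt{2}\right) e^{- 2 u}}{4 \sqrt{3 u^{2} + 4}}, which equals G'(u).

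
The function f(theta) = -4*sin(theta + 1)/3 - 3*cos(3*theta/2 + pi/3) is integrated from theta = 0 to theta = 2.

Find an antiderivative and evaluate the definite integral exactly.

Antiderivative: F(theta) = -2*sin(3*theta/2 + pi/3) + 4*cos(theta + 1)/3; value = 4*cos(3)/3 - 4*cos(1)/3 - 2*sin(pi/3 + 3) + sqrt(3)

The integrand splits into summands that can be handled one at a time.
F(theta) = -2*sin(3*theta/2 + pi/3) + 4*cos(theta + 1)/3 is an antiderivative of f.
Check: d/dtheta[-2*sin(3*theta/2 + pi/3) + 4*cos(theta + 1)/3] = -4*sin(theta + 1)/3 - 3*cos(3*theta/2 + pi/3) = f(theta).
F(2) = 4*cos(3)/3 - 2*sin(pi/3 + 3); F(0) = -sqrt(3) + 4*cos(1)/3.
Integral = F(2) - F(0) = 4*cos(3)/3 - 4*cos(1)/3 - 2*sin(pi/3 + 3) + sqrt(3).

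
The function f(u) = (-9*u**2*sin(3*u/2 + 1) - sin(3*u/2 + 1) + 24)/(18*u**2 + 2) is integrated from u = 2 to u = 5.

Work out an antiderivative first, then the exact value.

Antiderivative: F(u) = (cos(3*u/2 + 1) + 12*atan(3*u))/3; value = -4*atan(6) + cos(17/2)/3 - cos(4)/3 + 4*atan(15)

A candidate is checked by its d/du: the result must match f(u).
F(u) = (cos(3*u/2 + 1) + 12*atan(3*u))/3 is an antiderivative of f.
Check: d/du[(cos(3*u/2 + 1) + 12*atan(3*u))/3] = (-9*u**2*sin(3*u/2 + 1) - sin(3*u/2 + 1) + 24)/(18*u**2 + 2) = f(u).
F(5) = cos(17/2)/3 + 4*atan(15); F(2) = cos(4)/3 + 4*atan(6).
Integral = F(5) - F(2) = -4*atan(6) + cos(17/2)/3 - cos(4)/3 + 4*atan(15).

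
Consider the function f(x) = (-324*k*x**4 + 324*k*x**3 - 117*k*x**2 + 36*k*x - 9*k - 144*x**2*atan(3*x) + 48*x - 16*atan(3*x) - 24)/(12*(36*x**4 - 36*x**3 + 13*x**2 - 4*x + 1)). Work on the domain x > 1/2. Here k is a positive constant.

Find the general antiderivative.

F(x) = -3*k*x/4 + 2*atan(3*x)/(6*x - 3) + C

A candidate is checked by its d/dx: the result must match f(x).
Check: d/dx[-3*k*x/4 + 2*atan(3*x)/(6*x - 3)] = (-324*k*x**4 + 324*k*x**3 - 117*k*x**2 + 36*k*x - 9*k - 144*x**2*atan(3*x) + 48*x - 16*atan(3*x) - 24)/(432*x**4 - 432*x**3 + 156*x**2 - 48*x + 12), which equals f(x).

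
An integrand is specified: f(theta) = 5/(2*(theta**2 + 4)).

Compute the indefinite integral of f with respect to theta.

F(theta) = 5*atan(theta/2)/4 + C

A candidate is checked by its d/dtheta: the result must match f(theta).
Check: d/dtheta[5*atan(theta/2)/4] = 5/(2*theta**2 + 8), which equals f(theta).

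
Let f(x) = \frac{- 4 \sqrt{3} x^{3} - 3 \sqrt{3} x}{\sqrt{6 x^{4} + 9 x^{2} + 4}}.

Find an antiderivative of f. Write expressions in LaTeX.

f matches the chain-rule pattern g'(h)*h' with inner function h(x) = 2 x^{4} + 3 x^{2} + \frac{4}{3}; substituting u = h(x) collapses the integral.
Check: d/dx[- \frac{\sqrt{3} \sqrt{6 x^{4} + 9 x^{2} + 4}}{3}] = \frac{- 4 \sqrt{3} x^{3} - 3 \sqrt{3} x}{\sqrt{6 x^{4} + 9 x^{2} + 4}} = f(x).

An antiderivative is F(x) = - \frac{\sqrt{3} \sqrt{6 x^{4} + 9 x^{2} + 4}}{3}.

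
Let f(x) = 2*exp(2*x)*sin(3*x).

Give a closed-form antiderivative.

An antiderivative is F(x) = 4*exp(2*x)*sin(3*x)/13 - 6*exp(2*x)*cos(3*x)/13.

A first test for any F(x): its x-derivative must equal f(x) identically.
Check: d/dx[4*exp(2*x)*sin(3*x)/13 - 6*exp(2*x)*cos(3*x)/13] = 2*exp(2*x)*sin(3*x) = f(x).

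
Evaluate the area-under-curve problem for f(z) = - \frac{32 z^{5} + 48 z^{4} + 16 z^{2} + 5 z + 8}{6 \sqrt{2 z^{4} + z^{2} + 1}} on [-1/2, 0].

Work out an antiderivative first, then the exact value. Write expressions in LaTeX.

Recognize the product-rule pattern: f = u'v + uv' with u = \sqrt{2 z^{4} + z^{2} + 1}, v = - \frac{2 z^{2}}{3} - \frac{4 z}{3} + \frac{1}{2}, so integration by parts undoes it.
F(z) = - \frac{2 z^{2} \sqrt{2 z^{4} + z^{2} + 1}}{3} - \frac{4 z \sqrt{2 z^{4} + z^{2} + 1}}{3} + \frac{\sqrt{2 z^{4} + z^{2} + 1}}{2} is an antiderivative of f.
Check: d/dz[- \frac{2 z^{2} \sqrt{2 z^{4} + z^{2} + 1}}{3} - \frac{4 z \sqrt{2 z^{4} + z^{2} + 1}}{3} + \frac{\sqrt{2 z^{4} + z^{2} + 1}}{2}] = \frac{- 32 z^{5} - 48 z^{4} - 16 z^{2} - 5 z - 8}{6 \sqrt{2 z^{4} + z^{2} + 1}}, which equals f(z).
F(0) = \frac{1}{2}; F(-1/2) = \frac{\sqrt{22}}{4}.
Integral = F(0) - F(-1/2) = \frac{1}{2} - \frac{\sqrt{22}}{4}.

Antiderivative: F(z) = - \frac{2 z^{2} \sqrt{2 z^{4} + z^{2} + 1}}{3} - \frac{4 z \sqrt{2 z^{4} + z^{2} + 1}}{3} + \frac{\sqrt{2 z^{4} + z^{2} + 1}}{2}; value = \frac{1}{2} - \frac{\sqrt{22}}{4}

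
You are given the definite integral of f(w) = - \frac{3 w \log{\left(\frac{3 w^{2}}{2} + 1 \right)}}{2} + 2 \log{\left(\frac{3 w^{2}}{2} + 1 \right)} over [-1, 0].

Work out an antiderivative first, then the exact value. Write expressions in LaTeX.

Antiderivative: F(w) = - \frac{3 w^{2} \log{\left(\frac{3 w^{2}}{2} + 1 \right)}}{4} + \frac{3 w^{2}}{4} + 2 w \log{\left(\frac{3 w^{2}}{2} + 1 \right)} - 4 w - \frac{\log{\left(w^{2} + \frac{2}{3} \right)}}{2} + \frac{4 \sqrt{6} \operatorname{atan}{\left(\frac{\sqrt{6} w}{2} \right)}}{3}; value = - \frac{19}{4} - \frac{\log{\left(\frac{2}{3} \right)}}{2} + \frac{\log{\left(\frac{5}{3} \right)}}{2} + \frac{11 \log{\left(\frac{5}{2} \right)}}{4} + \frac{4 \sqrt{6} \operatorname{atan}{\left(\frac{\sqrt{6}}{2} \right)}}{3}

Integrate term by term and add the pieces.
F(w) = - \frac{3 w^{2} \log{\left(\frac{3 w^{2}}{2} + 1 \right)}}{4} + \frac{3 w^{2}}{4} + 2 w \log{\left(\frac{3 w^{2}}{2} + 1 \right)} - 4 w - \frac{\log{\left(w^{2} + \frac{2}{3} \right)}}{2} + \frac{4 \sqrt{6} \operatorname{atan}{\left(\frac{\sqrt{6} w}{2} \right)}}{3} is an antiderivative of f.
Check: d/dw[- \frac{3 w^{2} \log{\left(\frac{3 w^{2}}{2} + 1 \right)}}{4} + \frac{3 w^{2}}{4} + 2 w \log{\left(\frac{3 w^{2}}{2} + 1 \right)} - 4 w - \frac{\log{\left(w^{2} + \frac{2}{3} \right)}}{2} + \frac{4 \sqrt{6} \operatorname{atan}{\left(\frac{\sqrt{6} w}{2} \right)}}{3}] = - \frac{3 w \log{\left(\frac{3 w^{2}}{2} + 1 \right)}}{2} + 2 \log{\left(\frac{3 w^{2}}{2} + 1 \right)} = f(w).
F(0) = - \frac{\log{\left(\frac{2}{3} \right)}}{2}; F(-1) = - \frac{4 \sqrt{6} \operatorname{atan}{\left(\frac{\sqrt{6}}{2} \right)}}{3} - \frac{11 \log{\left(\frac{5}{2} \right)}}{4} - \frac{\log{\left(\frac{5}{3} \right)}}{2} + \frac{19}{4}.
Integral = F(0) - F(-1) = - \frac{19}{4} - \frac{\log{\left(\frac{2}{3} \right)}}{2} + \frac{\log{\left(\frac{5}{3} \right)}}{2} + \frac{11 \log{\left(\frac{5}{2} \right)}}{4} + \frac{4 \sqrt{6} \operatorname{atan}{\left(\frac{\sqrt{6}}{2} \right)}}{3}.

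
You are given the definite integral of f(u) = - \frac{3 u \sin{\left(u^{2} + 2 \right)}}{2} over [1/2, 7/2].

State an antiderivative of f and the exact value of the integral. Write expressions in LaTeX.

Antiderivative: F(u) = \frac{3 \cos{\left(u^{2} + 2 \right)}}{4}; value = \frac{3 \cos{\left(\frac{57}{4} \right)}}{4} - \frac{3 \cos{\left(\frac{9}{4} \right)}}{4}

The substitution w = u^{2} + 2 works: f is exactly (dF/dw)*(dw/du) for that inner function.
F(u) = \frac{3 \cos{\left(u^{2} + 2 \right)}}{4} is an antiderivative of f.
Check: d/du[\frac{3 \cos{\left(u^{2} + 2 \right)}}{4}] = - \frac{3 u \sin{\left(u^{2} + 2 \right)}}{2} = f(u).
F(7/2) = \frac{3 \cos{\left(\frac{57}{4} \right)}}{4}; F(1/2) = \frac{3 \cos{\left(\frac{9}{4} \right)}}{4}.
Integral = F(7/2) - F(1/2) = \frac{3 \cos{\left(\frac{57}{4} \right)}}{4} - \frac{3 \cos{\left(\frac{9}{4} \right)}}{4}.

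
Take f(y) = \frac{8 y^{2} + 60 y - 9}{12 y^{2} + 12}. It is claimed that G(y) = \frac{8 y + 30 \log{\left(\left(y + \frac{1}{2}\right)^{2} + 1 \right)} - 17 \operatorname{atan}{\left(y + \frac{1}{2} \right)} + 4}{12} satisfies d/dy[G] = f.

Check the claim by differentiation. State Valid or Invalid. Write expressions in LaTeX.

d/dy[G] = \frac{8 y^{2} + 68 y + 23}{12 y^{2} + 12 y + 15}
d/dy[G] - f(y) = \frac{- 120 y^{2} + 8 y + 137}{48 y^{4} + 48 y^{3} + 108 y^{2} + 48 y + 60} != 0.

Invalid: d/dy[G] - f = \frac{- 120 y^{2} + 8 y + 137}{48 y^{4} + 48 y^{3} + 108 y^{2} + 48 y + 60}, which is not 0.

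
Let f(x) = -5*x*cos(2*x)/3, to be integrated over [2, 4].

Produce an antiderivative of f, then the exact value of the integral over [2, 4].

Antiderivative: F(x) = 5*(-2*x*sin(2*x) - cos(2*x))/12; value = -10*sin(8)/3 + 5*sin(4)/3 + 5*cos(4)/12 - 5*cos(8)/12

Differentiate the proposed F(x) back; it has to land on f(x) exactly.
F(x) = 5*(-2*x*sin(2*x) - cos(2*x))/12 is an antiderivative of f.
Check: d/dx[5*(-2*x*sin(2*x) - cos(2*x))/12] = -5*x*cos(2*x)/3 = f(x).
F(4) = -10*sin(8)/3 - 5*cos(8)/12; F(2) = -5*cos(4)/12 - 5*sin(4)/3.
Integral = F(4) - F(2) = -10*sin(8)/3 + 5*sin(4)/3 + 5*cos(4)/12 - 5*cos(8)/12.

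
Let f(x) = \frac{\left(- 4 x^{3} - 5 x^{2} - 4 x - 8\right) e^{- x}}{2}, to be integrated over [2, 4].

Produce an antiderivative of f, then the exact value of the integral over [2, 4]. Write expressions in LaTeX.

Antiderivative: F(x) = 2 x^{3} e^{- x} + \frac{17 x^{2} e^{- x}}{2} + 19 x e^{- x} + 23 e^{- x}; value = - \frac{111}{e^{2}} + \frac{363}{e^{4}}

Recognize the product-rule pattern: f = u'v + uv' with u = 2 x^{3} + \frac{17 x^{2}}{2} + 19 x + 23, v = e^{- x}, so integration by parts undoes it.
F(x) = 2 x^{3} e^{- x} + \frac{17 x^{2} e^{- x}}{2} + 19 x e^{- x} + 23 e^{- x} is an antiderivative of f.
Check: d/dx[2 x^{3} e^{- x} + \frac{17 x^{2} e^{- x}}{2} + 19 x e^{- x} + 23 e^{- x}] = \frac{\left(- 4 x^{3} - 5 x^{2} - 4 x - 8\right) e^{- x}}{2} = f(x).
F(4) = \frac{363}{e^{4}}; F(2) = \frac{111}{e^{2}}.
Integral = F(4) - F(2) = - \frac{111}{e^{2}} + \frac{363}{e^{4}}.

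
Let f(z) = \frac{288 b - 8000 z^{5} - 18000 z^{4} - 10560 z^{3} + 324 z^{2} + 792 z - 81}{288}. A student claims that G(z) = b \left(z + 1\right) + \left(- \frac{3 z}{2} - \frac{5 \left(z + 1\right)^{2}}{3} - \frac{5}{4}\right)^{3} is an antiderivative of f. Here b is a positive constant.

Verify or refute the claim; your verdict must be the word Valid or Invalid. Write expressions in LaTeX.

Invalid: d/dz[G] - f = - \frac{1250 z^{4}}{9} - \frac{4750 z^{3}}{9} - \frac{6865 z^{2}}{9} - \frac{17879 z}{36} - \frac{8861}{72}, which is not 0.

d/dz[G] = b - \frac{250 z^{5}}{9} - \frac{3625 z^{4}}{18} - \frac{5080 z^{3}}{9} - \frac{54839 z^{2}}{72} - \frac{4445 z}{9} - \frac{35525}{288}
d/dz[G] - f(z) = - \frac{1250 z^{4}}{9} - \frac{4750 z^{3}}{9} - \frac{6865 z^{2}}{9} - \frac{17879 z}{36} - \frac{8861}{72} != 0.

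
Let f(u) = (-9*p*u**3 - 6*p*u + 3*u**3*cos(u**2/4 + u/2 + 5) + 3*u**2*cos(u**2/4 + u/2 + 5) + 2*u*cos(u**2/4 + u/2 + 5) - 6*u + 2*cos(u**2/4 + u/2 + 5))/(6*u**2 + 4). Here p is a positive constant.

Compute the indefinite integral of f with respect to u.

Check any antiderivative F(u) by computing F'(u) and comparing it with f(u).
Check: d/du[-3*p*u**2/4 - log(3*u**2/2 + 1)/2 + sin(u**2/4 + u/2 + 5)] = (-9*p*u**3 - 6*p*u + 3*u**3*cos(u**2/4 + u/2 + 5) + 3*u**2*cos(u**2/4 + u/2 + 5) + 2*u*cos(u**2/4 + u/2 + 5) - 6*u + 2*cos(u**2/4 + u/2 + 5))/(6*u**2 + 4) = f(u).

F(u) = -3*p*u**2/4 - log(3*u**2/2 + 1)/2 + sin(u**2/4 + u/2 + 5) + C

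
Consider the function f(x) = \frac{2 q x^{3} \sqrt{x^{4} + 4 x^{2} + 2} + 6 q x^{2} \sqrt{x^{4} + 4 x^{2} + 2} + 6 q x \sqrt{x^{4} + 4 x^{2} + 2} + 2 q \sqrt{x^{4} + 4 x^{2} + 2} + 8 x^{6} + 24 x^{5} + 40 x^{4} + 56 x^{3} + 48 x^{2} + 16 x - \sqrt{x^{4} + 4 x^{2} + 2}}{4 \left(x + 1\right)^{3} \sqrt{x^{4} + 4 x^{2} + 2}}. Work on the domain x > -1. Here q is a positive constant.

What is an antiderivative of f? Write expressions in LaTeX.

Whatever form F(x) takes, F'(x) = f(x) is non-negotiable.
Check: d/dx[\frac{q x}{2} + \sqrt{x^{4} + 4 x^{2} + 2} + \frac{1}{8 x^{2} + 16 x + 8}] = \frac{2 q x^{3} \sqrt{x^{4} + 4 x^{2} + 2} + 6 q x^{2} \sqrt{x^{4} + 4 x^{2} + 2} + 6 q x \sqrt{x^{4} + 4 x^{2} + 2} + 2 q \sqrt{x^{4} + 4 x^{2} + 2} + 8 x^{6} + 24 x^{5} + 40 x^{4} + 56 x^{3} + 48 x^{2} + 16 x - \sqrt{x^{4} + 4 x^{2} + 2}}{4 x^{3} \sqrt{x^{4} + 4 x^{2} + 2} + 12 x^{2} \sqrt{x^{4} + 4 x^{2} + 2} + 12 x \sqrt{x^{4} + 4 x^{2} + 2} + 4 \sqrt{x^{4} + 4 x^{2} + 2}}, which equals f(x).

An antiderivative is F(x) = \frac{q x}{2} + \sqrt{x^{4} + 4 x^{2} + 2} + \frac{1}{8 x^{2} + 16 x + 8}.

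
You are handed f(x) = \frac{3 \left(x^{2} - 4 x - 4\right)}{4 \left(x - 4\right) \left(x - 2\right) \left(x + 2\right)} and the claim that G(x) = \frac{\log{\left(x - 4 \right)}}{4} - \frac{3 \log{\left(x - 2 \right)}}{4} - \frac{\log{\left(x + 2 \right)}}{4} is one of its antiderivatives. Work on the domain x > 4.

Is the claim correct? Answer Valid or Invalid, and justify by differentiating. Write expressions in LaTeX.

d/dx[G] = \frac{- 3 x^{2} + 12 x + 12}{4 x^{3} - 16 x^{2} - 16 x + 64}
d/dx[G] - f(x) = \frac{- 3 x^{2} + 12 x + 12}{2 x^{3} - 8 x^{2} - 8 x + 32} != 0.

Invalid: d/dx[G] - f = \frac{- 3 x^{2} + 12 x + 12}{2 x^{3} - 8 x^{2} - 8 x + 32}, which is not 0.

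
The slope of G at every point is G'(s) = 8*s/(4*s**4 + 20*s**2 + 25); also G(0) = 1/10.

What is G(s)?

G(s) = 1/2 - 1/(s**2 + 5/2)

The substitution u = s**2 + 5/2 works: G'(s) is exactly (dG/du)*(du/ds) for that inner function.
A general antiderivative is -1/(s**2 + 5/2) + C.
The condition gives C = 1/10 - (-2/5) = 1/2.
So G(s) = 1/2 - 1/(s**2 + 5/2).
Check: d/ds[1/2 - 1/(s**2 + 5/2)] = 8*s/(4*s**4 + 20*s**2 + 25) = G'(s).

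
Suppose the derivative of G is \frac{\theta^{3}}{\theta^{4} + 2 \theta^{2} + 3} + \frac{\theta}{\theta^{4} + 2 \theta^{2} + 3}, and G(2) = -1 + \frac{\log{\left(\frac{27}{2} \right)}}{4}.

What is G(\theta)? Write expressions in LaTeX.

G'(\theta) matches the chain-rule pattern g'(h)*h' with inner function h(\theta) = \frac{\theta^{4}}{2} + \theta^{2} + \frac{3}{2}; substituting u = h(\theta) collapses the integral.
A general antiderivative is \frac{\log{\left(\frac{\theta^{4}}{2} + \theta^{2} + \frac{3}{2} \right)}}{4} + C.
The condition gives C = -1 + \frac{\log{\left(\frac{27}{2} \right)}}{4} - (\frac{\log{\left(\frac{27}{2} \right)}}{4}) = -1.
So G(\theta) = \frac{\log{\left(\frac{\theta^{4}}{2} + \theta^{2} + \frac{3}{2} \right)} - 4}{4}.
Check: d/d\theta[\frac{\log{\left(\frac{\theta^{4}}{2} + \theta^{2} + \frac{3}{2} \right)} - 4}{4}] = \frac{\theta^{3} + \theta}{\theta^{4} + 2 \theta^{2} + 3}, which equals G'(\theta).

G(\theta) = \frac{\log{\left(\frac{\theta^{4}}{2} + \theta^{2} + \frac{3}{2} \right)} - 4}{4}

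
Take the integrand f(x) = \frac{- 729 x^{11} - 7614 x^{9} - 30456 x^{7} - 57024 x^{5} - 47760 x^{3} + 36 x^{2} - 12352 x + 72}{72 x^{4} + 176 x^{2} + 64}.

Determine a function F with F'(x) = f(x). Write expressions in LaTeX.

An antiderivative is F(x) = \frac{- \left(- 3 x^{2} - 8\right)^{4} - 64 \log{\left(x^{2} + 2 \right)} + 48 \operatorname{atan}{\left(\frac{3 x}{2} \right)}}{64}.

Recover f(x) by differentiating a candidate F(x); any mismatch rules it out.
Check: d/dx[\frac{- \left(- 3 x^{2} - 8\right)^{4} - 64 \log{\left(x^{2} + 2 \right)} + 48 \operatorname{atan}{\left(\frac{3 x}{2} \right)}}{64}] = \frac{- 729 x^{11} - 7614 x^{9} - 30456 x^{7} - 57024 x^{5} - 47760 x^{3} + 36 x^{2} - 12352 x + 72}{72 x^{4} + 176 x^{2} + 64} = f(x).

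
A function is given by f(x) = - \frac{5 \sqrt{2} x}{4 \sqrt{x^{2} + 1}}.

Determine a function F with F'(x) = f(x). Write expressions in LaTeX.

An antiderivative is F(x) = - \frac{5 \sqrt{2 x^{2} + 2}}{4}.

f matches the chain-rule pattern g'(h)*h' with inner function h(x) = 2 x^{2} + 2; substituting u = h(x) collapses the integral.
Check: d/dx[- \frac{5 \sqrt{2 x^{2} + 2}}{4}] = - \frac{5 \sqrt{2} x}{4 \sqrt{x^{2} + 1}} = f(x).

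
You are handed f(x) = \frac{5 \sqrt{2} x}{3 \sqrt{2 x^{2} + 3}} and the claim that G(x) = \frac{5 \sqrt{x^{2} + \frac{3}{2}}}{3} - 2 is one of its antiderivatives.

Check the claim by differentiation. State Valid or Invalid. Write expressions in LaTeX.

Valid - differentiating G returns exactly f.

d/dx[G] = \frac{5 \sqrt{2} x}{3 \sqrt{2 x^{2} + 3}}
This equals f(x) exactly, so the claim holds.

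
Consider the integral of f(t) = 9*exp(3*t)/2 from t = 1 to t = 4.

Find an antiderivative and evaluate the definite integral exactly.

Any candidate F(t) must reproduce f(t) exactly when differentiated.
F(t) = 3*exp(3*t)/2 is an antiderivative of f.
Check: d/dt[3*exp(3*t)/2] = 9*exp(3*t)/2 = f(t).
F(4) = 3*exp(12)/2; F(1) = 3*exp(3)/2.
Integral = F(4) - F(1) = -3*exp(3)/2 + 3*exp(12)/2.

Antiderivative: F(t) = 3*exp(3*t)/2; value = -3*exp(3)/2 + 3*exp(12)/2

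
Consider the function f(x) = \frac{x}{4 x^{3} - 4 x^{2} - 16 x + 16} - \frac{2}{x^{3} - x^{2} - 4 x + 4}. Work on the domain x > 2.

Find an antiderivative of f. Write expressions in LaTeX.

An antiderivative is F(x) = - \frac{3 \log{\left(x - 2 \right)}}{8} + \frac{7 \log{\left(x - 1 \right)}}{12} - \frac{5 \log{\left(x + 2 \right)}}{24}.

Factor the denominator (4 \left(x - 2\right) \left(x - 1\right) \left(x + 2\right)) and decompose: f = - \frac{5}{24 \left(x + 2\right)} + \frac{7}{12 \left(x - 1\right)} - \frac{3}{8 \left(x - 2\right)}; each piece integrates to a log, atan, or power term.
Check: d/dx[- \frac{3 \log{\left(x - 2 \right)}}{8} + \frac{7 \log{\left(x - 1 \right)}}{12} - \frac{5 \log{\left(x + 2 \right)}}{24}] = \frac{x - 8}{4 x^{3} - 4 x^{2} - 16 x + 16}, which equals f(x).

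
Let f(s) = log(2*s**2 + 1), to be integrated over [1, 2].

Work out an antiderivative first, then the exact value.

Antiderivative: F(s) = s*log(2*s**2 + 1) - 2*s + sqrt(2)*atan(sqrt(2)*s); value = -2 - sqrt(2)*atan(sqrt(2)) - log(3) + sqrt(2)*atan(2*sqrt(2)) + 2*log(9)

Check any antiderivative F(s) by computing F'(s) and comparing it with f(s).
F(s) = s*log(2*s**2 + 1) - 2*s + sqrt(2)*atan(sqrt(2)*s) is an antiderivative of f.
Check: d/ds[s*log(2*s**2 + 1) - 2*s + sqrt(2)*atan(sqrt(2)*s)] = log(2*s**2 + 1) = f(s).
F(2) = -4 + sqrt(2)*atan(2*sqrt(2)) + 2*log(9); F(1) = -2 + log(3) + sqrt(2)*atan(sqrt(2)).
Integral = F(2) - F(1) = -2 - sqrt(2)*atan(sqrt(2)) - log(3) + sqrt(2)*atan(2*sqrt(2)) + 2*log(9).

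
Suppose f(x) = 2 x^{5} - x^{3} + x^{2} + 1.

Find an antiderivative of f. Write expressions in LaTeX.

An antiderivative is F(x) = \frac{x^{6}}{3} - \frac{x^{4}}{4} + \frac{x^{3}}{3} + x.

Integrate term by term and add the pieces.
Check: d/dx[\frac{x^{6}}{3} - \frac{x^{4}}{4} + \frac{x^{3}}{3} + x] = 2 x^{5} - x^{3} + x^{2} + 1 = f(x).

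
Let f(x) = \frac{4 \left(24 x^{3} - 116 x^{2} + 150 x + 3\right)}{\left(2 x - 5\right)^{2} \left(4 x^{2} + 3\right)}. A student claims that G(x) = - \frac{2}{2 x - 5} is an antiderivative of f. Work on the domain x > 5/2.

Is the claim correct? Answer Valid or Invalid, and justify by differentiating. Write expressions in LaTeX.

d/dx[G] = \frac{4}{4 x^{2} - 20 x + 25}
d/dx[G] - f(x) = - \frac{24 x}{4 x^{2} + 3} != 0.

Invalid: d/dx[G] - f = - \frac{24 x}{4 x^{2} + 3}, which is not 0.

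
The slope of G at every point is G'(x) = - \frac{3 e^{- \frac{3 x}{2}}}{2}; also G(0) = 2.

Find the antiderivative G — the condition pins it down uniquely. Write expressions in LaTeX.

G(x) = \left(e^{\frac{3 x}{2}} + 1\right) e^{- \frac{3 x}{2}}

Recover the given G'(x) by differentiating a candidate G(x); any mismatch rules it out.
A general antiderivative is e^{- \frac{3 x}{2}} + C.
The condition gives C = 2 - (1) = 1.
So G(x) = \left(e^{\frac{3 x}{2}} + 1\right) e^{- \frac{3 x}{2}}.
Check: d/dx[\left(e^{\frac{3 x}{2}} + 1\right) e^{- \frac{3 x}{2}}] = - \frac{3 e^{- \frac{3 x}{2}}}{2} = G'(x).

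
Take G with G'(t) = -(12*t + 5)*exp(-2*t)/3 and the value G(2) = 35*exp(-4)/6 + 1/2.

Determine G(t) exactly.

G'(t) has the shape u'v + uv' for u = 2*t + 11/6 and v = exp(-2*t) — it is the derivative of the product u*v.
A general antiderivative is (12*t + 11)*exp(-2*t)/6 + C.
The condition gives C = 35*exp(-4)/6 + 1/2 - (35*exp(-4)/6) = 1/2.
So G(t) = (12*t + 3*exp(2*t) + 11)*exp(-2*t)/6.
Check: d/dt[(12*t + 3*exp(2*t) + 11)*exp(-2*t)/6] = (-12*t - 5)*exp(-2*t)/3, which equals G'(t).

G(t) = (12*t + 3*exp(2*t) + 11)*exp(-2*t)/6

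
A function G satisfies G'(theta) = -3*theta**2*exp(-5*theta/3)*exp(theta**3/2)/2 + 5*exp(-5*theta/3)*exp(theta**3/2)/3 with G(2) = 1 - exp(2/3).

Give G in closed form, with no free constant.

G(theta) = 1 - exp(theta**3/2 - 5*theta/3)

The substitution u = theta**3/2 - 5*theta/3 works: G'(theta) is exactly (dG/du)*(du/dtheta) for that inner function.
A general antiderivative is -exp(theta**3/2 - 5*theta/3) + C.
The condition gives C = 1 - exp(2/3) - (-exp(2/3)) = 1.
So G(theta) = 1 - exp(theta**3/2 - 5*theta/3).
Check: d/dtheta[1 - exp(theta**3/2 - 5*theta/3)] = -3*theta**2*exp(-5*theta/3)*exp(theta**3/2)/2 + 5*exp(-5*theta/3)*exp(theta**3/2)/3 = G'(theta).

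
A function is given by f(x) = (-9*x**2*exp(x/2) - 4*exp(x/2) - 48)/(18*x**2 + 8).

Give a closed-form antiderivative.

Differentiate the proposed F(x) back; it has to land on f(x) exactly.
Check: d/dx[-exp(x/2) - 4*atan(3*x/2)] = (-9*x**2*exp(x/2) - 4*exp(x/2) - 48)/(18*x**2 + 8) = f(x).

An antiderivative is F(x) = -exp(x/2) - 4*atan(3*x/2).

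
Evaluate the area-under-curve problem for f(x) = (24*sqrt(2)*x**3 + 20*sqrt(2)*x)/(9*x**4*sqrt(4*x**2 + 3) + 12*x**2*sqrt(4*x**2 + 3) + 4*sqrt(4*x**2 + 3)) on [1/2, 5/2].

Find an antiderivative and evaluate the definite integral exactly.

Recognize the product-rule pattern: f = u'v + uv' with u = -2/(3*x**2/2 + 1), v = sqrt(2*x**2 + 3/2), so integration by parts undoes it.
F(x) = -2*sqrt(2)*sqrt(4*x**2 + 3)/(3*x**2 + 2) is an antiderivative of f.
Check: d/dx[-2*sqrt(2)*sqrt(4*x**2 + 3)/(3*x**2 + 2)] = (24*sqrt(2)*x**3 + 20*sqrt(2)*x)/(9*x**4*sqrt(4*x**2 + 3) + 12*x**2*sqrt(4*x**2 + 3) + 4*sqrt(4*x**2 + 3)) = f(x).
F(5/2) = -16*sqrt(14)/83; F(1/2) = -16*sqrt(2)/11.
Integral = F(5/2) - F(1/2) = -16*sqrt(14)/83 + 16*sqrt(2)/11.

Antiderivative: F(x) = -2*sqrt(2)*sqrt(4*x**2 + 3)/(3*x**2 + 2); value = -16*sqrt(14)/83 + 16*sqrt(2)/11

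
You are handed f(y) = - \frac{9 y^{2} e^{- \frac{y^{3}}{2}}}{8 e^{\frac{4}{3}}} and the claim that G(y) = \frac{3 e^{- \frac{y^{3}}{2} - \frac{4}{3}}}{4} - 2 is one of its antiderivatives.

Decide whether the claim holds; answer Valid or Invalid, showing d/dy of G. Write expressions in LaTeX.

d/dy[G] = - \frac{9 y^{2} e^{- \frac{y^{3}}{2}}}{8 e^{\frac{4}{3}}}
This equals f(y) exactly, so the claim holds.

Valid. The derivative of G reproduces f.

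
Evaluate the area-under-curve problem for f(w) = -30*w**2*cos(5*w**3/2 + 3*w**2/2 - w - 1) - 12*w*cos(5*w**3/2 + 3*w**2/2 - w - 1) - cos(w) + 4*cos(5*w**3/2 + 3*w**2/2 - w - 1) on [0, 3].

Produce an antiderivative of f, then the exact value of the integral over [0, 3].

Integrate term by term and add the pieces.
F(w) = -sin(w) - 4*sin(5*w**3/2 + 3*w**2/2 - w - 1) is an antiderivative of f.
Check: d/dw[-sin(w) - 4*sin(5*w**3/2 + 3*w**2/2 - w - 1)] = -30*w**2*cos(5*w**3/2 + 3*w**2/2 - w - 1) - 12*w*cos(5*w**3/2 + 3*w**2/2 - w - 1) - cos(w) + 4*cos(5*w**3/2 + 3*w**2/2 - w - 1) = f(w).
F(3) = -4*sin(77) - sin(3); F(0) = 4*sin(1).
Integral = F(3) - F(0) = -4*sin(77) - 4*sin(1) - sin(3).

Antiderivative: F(w) = -sin(w) - 4*sin(5*w**3/2 + 3*w**2/2 - w - 1); value = -4*sin(77) - 4*sin(1) - sin(3)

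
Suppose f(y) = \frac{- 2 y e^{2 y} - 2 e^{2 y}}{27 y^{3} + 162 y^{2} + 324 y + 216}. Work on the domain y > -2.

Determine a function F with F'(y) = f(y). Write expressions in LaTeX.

f has the shape u'v + uv' for u = - \frac{1}{3 \left(3 y + 6\right)^{2}} and v = e^{2 y} — it is the derivative of the product u*v.
Check: d/dy[- \frac{e^{2 y}}{27 y^{2} + 108 y + 108}] = \frac{- 2 y e^{2 y} - 2 e^{2 y}}{27 y^{3} + 162 y^{2} + 324 y + 216} = f(y).

An antiderivative is F(y) = - \frac{e^{2 y}}{27 y^{2} + 108 y + 108}.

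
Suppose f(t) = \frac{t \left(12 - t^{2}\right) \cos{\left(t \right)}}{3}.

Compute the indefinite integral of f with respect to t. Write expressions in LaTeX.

F(t) = \frac{- t^{3} \sin{\left(t \right)} - 3 t^{2} \cos{\left(t \right)} + 18 t \sin{\left(t \right)} + 18 \cos{\left(t \right)}}{3} + C

A first test for any F(t): its t-derivative must equal f(t) identically.
Check: d/dt[\frac{- t^{3} \sin{\left(t \right)} - 3 t^{2} \cos{\left(t \right)} + 18 t \sin{\left(t \right)} + 18 \cos{\left(t \right)}}{3}] = - \frac{t^{3} \cos{\left(t \right)}}{3} + 4 t \cos{\left(t \right)}, which equals f(t).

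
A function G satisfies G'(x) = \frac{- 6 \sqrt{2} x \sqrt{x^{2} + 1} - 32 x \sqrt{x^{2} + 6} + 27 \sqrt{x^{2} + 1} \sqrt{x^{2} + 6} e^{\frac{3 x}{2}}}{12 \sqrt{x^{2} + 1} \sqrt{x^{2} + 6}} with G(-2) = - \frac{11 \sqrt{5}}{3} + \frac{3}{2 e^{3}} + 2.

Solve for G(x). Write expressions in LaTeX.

Differentiate the proposed G(x) back; it has to land on the given G'(x).
A general antiderivative is - \sqrt{\frac{x^{2}}{2} + 3} - \frac{4 \sqrt{4 x^{2} + 4}}{3} + \frac{3 e^{\frac{3 x}{2}}}{2} + C.
The condition gives C = - \frac{11 \sqrt{5}}{3} + \frac{3}{2 e^{3}} + 2 - (- \frac{11 \sqrt{5}}{3} + \frac{3}{2 e^{3}}) = 2.
So G(x) = \frac{- 16 \sqrt{x^{2} + 1} - 3 \sqrt{2} \sqrt{x^{2} + 6} + 9 e^{\frac{3 x}{2}} + 12}{6}.
Check: d/dx[\frac{- 16 \sqrt{x^{2} + 1} - 3 \sqrt{2} \sqrt{x^{2} + 6} + 9 e^{\frac{3 x}{2}} + 12}{6}] = \frac{- 6 \sqrt{2} x \sqrt{x^{2} + 1} - 32 x \sqrt{x^{2} + 6} + 27 \sqrt{x^{2} + 1} \sqrt{x^{2} + 6} e^{\frac{3 x}{2}}}{12 \sqrt{x^{2} + 1} \sqrt{x^{2} + 6}} = G'(x).

G(x) = \frac{- 16 \sqrt{x^{2} + 1} - 3 \sqrt{2} \sqrt{x^{2} + 6} + 9 e^{\frac{3 x}{2}} + 12}{6}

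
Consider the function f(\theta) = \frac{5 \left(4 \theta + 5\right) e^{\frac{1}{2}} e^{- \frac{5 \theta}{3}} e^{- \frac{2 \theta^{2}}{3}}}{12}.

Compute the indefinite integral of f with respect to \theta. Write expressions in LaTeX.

The substitution u = - \frac{2 \theta^{2}}{3} - \frac{5 \theta}{3} + \frac{1}{2} works: f is exactly (dF/du)*(du/d\theta) for that inner function.
Check: d/d\theta[- \frac{5 e^{\frac{1}{2}} e^{- \frac{5 \theta}{3}} e^{- \frac{2 \theta^{2}}{3}}}{4}] = \frac{\left(20 \theta e^{\frac{1}{2}} + 25 e^{\frac{1}{2}}\right) e^{- \frac{5 \theta}{3}} e^{- \frac{2 \theta^{2}}{3}}}{12}, which equals f(\theta).

F(\theta) = - \frac{5 e^{\frac{1}{2}} e^{- \frac{5 \theta}{3}} e^{- \frac{2 \theta^{2}}{3}}}{4} + C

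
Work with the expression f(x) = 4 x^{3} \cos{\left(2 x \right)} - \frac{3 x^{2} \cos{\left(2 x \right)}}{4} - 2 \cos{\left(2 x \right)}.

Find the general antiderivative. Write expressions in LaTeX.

F(x) = \frac{32 x^{3} \sin{\left(2 x \right)} - 6 x^{2} \sin{\left(2 x \right)} + 48 x^{2} \cos{\left(2 x \right)} - 48 x \sin{\left(2 x \right)} - 6 x \cos{\left(2 x \right)} - 13 \sin{\left(2 x \right)} - 24 \cos{\left(2 x \right)}}{16} + C

The integrand splits into summands that can be handled one at a time.
Check: d/dx[\frac{32 x^{3} \sin{\left(2 x \right)} - 6 x^{2} \sin{\left(2 x \right)} + 48 x^{2} \cos{\left(2 x \right)} - 48 x \sin{\left(2 x \right)} - 6 x \cos{\left(2 x \right)} - 13 \sin{\left(2 x \right)} - 24 \cos{\left(2 x \right)}}{16}] = 4 x^{3} \cos{\left(2 x \right)} - \frac{3 x^{2} \cos{\left(2 x \right)}}{4} - 2 \cos{\left(2 x \right)} = f(x).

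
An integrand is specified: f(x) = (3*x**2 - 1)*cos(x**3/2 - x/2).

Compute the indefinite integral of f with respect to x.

F(x) = 2*sin(x**3/2 - x/2) + C

f matches the chain-rule pattern g'(h)*h' with inner function h(x) = x**3/2 - x/2; substituting u = h(x) collapses the integral.
Check: d/dx[2*sin(x**3/2 - x/2)] = 3*x**2*cos(x**3/2 - x/2) - cos(x**3/2 - x/2), which equals f(x).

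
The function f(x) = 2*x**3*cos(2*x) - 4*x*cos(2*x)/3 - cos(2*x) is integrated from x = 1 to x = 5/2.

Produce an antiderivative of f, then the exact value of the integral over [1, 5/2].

Antiderivative: F(x) = x**3*sin(2*x) + 3*x**2*cos(2*x)/2 - 13*x*sin(2*x)/6 - sin(2*x)/2 - 13*cos(2*x)/12; value = 233*sin(5)/24 - 5*cos(2)/12 + 5*sin(2)/3 + 199*cos(5)/24

The integrand splits into summands that can be handled one at a time.
F(x) = x**3*sin(2*x) + 3*x**2*cos(2*x)/2 - 13*x*sin(2*x)/6 - sin(2*x)/2 - 13*cos(2*x)/12 is an antiderivative of f.
Check: d/dx[x**3*sin(2*x) + 3*x**2*cos(2*x)/2 - 13*x*sin(2*x)/6 - sin(2*x)/2 - 13*cos(2*x)/12] = 2*x**3*cos(2*x) - 4*x*cos(2*x)/3 - cos(2*x) = f(x).
F(5/2) = 233*sin(5)/24 + 199*cos(5)/24; F(1) = -5*sin(2)/3 + 5*cos(2)/12.
Integral = F(5/2) - F(1) = 233*sin(5)/24 - 5*cos(2)/12 + 5*sin(2)/3 + 199*cos(5)/24.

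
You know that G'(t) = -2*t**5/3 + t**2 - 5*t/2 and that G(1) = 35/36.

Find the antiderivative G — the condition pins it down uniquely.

The integrand splits into summands that can be handled one at a time.
A general antiderivative is -t**6/9 + t**3/3 - 5*t**2/4 + C.
The condition gives C = 35/36 - (-37/36) = 2.
So G(t) = -t**6/9 + t**3/3 - 5*t**2/4 + 2.
Check: d/dt[-t**6/9 + t**3/3 - 5*t**2/4 + 2] = -2*t**5/3 + t**2 - 5*t/2 = G'(t).

G(t) = -t**6/9 + t**3/3 - 5*t**2/4 + 2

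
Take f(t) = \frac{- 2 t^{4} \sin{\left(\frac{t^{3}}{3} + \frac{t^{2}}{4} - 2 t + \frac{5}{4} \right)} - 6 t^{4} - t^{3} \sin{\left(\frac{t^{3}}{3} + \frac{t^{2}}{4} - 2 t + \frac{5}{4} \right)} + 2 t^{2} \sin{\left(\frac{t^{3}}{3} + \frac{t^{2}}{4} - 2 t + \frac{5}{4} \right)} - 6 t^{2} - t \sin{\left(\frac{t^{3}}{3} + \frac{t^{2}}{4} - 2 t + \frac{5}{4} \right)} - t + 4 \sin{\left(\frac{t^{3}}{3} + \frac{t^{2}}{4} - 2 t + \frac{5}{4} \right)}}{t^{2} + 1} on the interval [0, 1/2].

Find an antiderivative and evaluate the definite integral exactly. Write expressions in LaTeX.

Antiderivative: F(t) = - 2 t^{3} - \frac{\log{\left(2 t^{2} + 2 \right)}}{2} + 2 \cos{\left(\frac{t^{3}}{3} + \frac{t^{2}}{4} - 2 t + \frac{5}{4} \right)}; value = - 2 \cos{\left(\frac{5}{4} \right)} - \frac{\log{\left(\frac{5}{2} \right)}}{2} - \frac{1}{4} + \frac{\log{\left(2 \right)}}{2} + 2 \cos{\left(\frac{17}{48} \right)}

Check any antiderivative F(t) by computing F'(t) and comparing it with f(t).
F(t) = - 2 t^{3} - \frac{\log{\left(2 t^{2} + 2 \right)}}{2} + 2 \cos{\left(\frac{t^{3}}{3} + \frac{t^{2}}{4} - 2 t + \frac{5}{4} \right)} is an antiderivative of f.
Check: d/dt[- 2 t^{3} - \frac{\log{\left(2 t^{2} + 2 \right)}}{2} + 2 \cos{\left(\frac{t^{3}}{3} + \frac{t^{2}}{4} - 2 t + \frac{5}{4} \right)}] = \frac{- 2 t^{4} \sin{\left(\frac{t^{3}}{3} + \frac{t^{2}}{4} - 2 t + \frac{5}{4} \right)} - 6 t^{4} - t^{3} \sin{\left(\frac{t^{3}}{3} + \frac{t^{2}}{4} - 2 t + \frac{5}{4} \right)} + 2 t^{2} \sin{\left(\frac{t^{3}}{3} + \frac{t^{2}}{4} - 2 t + \frac{5}{4} \right)} - 6 t^{2} - t \sin{\left(\frac{t^{3}}{3} + \frac{t^{2}}{4} - 2 t + \frac{5}{4} \right)} - t + 4 \sin{\left(\frac{t^{3}}{3} + \frac{t^{2}}{4} - 2 t + \frac{5}{4} \right)}}{t^{2} + 1} = f(t).
F(1/2) = - \frac{\log{\left(\frac{5}{2} \right)}}{2} - \frac{1}{4} + 2 \cos{\left(\frac{17}{48} \right)}; F(0) = - \frac{\log{\left(2 \right)}}{2} + 2 \cos{\left(\frac{5}{4} \right)}.
Integral = F(1/2) - F(0) = - 2 \cos{\left(\frac{5}{4} \right)} - \frac{\log{\left(\frac{5}{2} \right)}}{2} - \frac{1}{4} + \frac{\log{\left(2 \right)}}{2} + 2 \cos{\left(\frac{17}{48} \right)}.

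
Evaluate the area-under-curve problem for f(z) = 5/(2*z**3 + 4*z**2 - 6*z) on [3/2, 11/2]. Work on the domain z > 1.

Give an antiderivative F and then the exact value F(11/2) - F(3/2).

Factor the denominator (2*z*(z - 1)*(z + 3)) and decompose: f = 5/(24*(z + 3)) + 5/(8*(z - 1)) - 5/(6*z); each piece integrates to a log, atan, or power term.
F(z) = 5*(-4*log(z) + 3*log(z - 1) + log(z + 3))/24 is an antiderivative of f.
Check: d/dz[5*(-4*log(z) + 3*log(z - 1) + log(z + 3))/24] = 5/(2*z**3 + 4*z**2 - 6*z) = f(z).
F(11/2) = -5*log(11/2)/6 + 5*log(17/2)/24 + 5*log(9/2)/8; F(3/2) = -5*log(2)/8 - 5*log(3/2)/6 + 5*log(9/2)/24.
Integral = F(11/2) - F(3/2) = -5*log(11/2)/6 + 5*log(3/2)/6 + 5*log(2)/8 + 5*log(17/2)/24 + 5*log(9/2)/12.

Antiderivative: F(z) = 5*(-4*log(z) + 3*log(z - 1) + log(z + 3))/24; value = -5*log(11/2)/6 + 5*log(3/2)/6 + 5*log(2)/8 + 5*log(17/2)/24 + 5*log(9/2)/12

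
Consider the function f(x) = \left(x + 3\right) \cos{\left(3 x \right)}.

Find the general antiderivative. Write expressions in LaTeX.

A first test for any F(x): its x-derivative must equal f(x) identically.
Check: d/dx[\frac{3 x \sin{\left(3 x \right)} + 9 \sin{\left(3 x \right)} + \cos{\left(3 x \right)}}{9}] = x \cos{\left(3 x \right)} + 3 \cos{\left(3 x \right)}, which equals f(x).

F(x) = \frac{3 x \sin{\left(3 x \right)} + 9 \sin{\left(3 x \right)} + \cos{\left(3 x \right)}}{9} + C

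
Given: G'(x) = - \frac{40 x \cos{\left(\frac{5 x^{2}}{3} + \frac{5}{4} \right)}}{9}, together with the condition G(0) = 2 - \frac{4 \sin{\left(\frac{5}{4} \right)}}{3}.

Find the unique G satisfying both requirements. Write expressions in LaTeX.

The substitution u = \frac{5 x^{2}}{3} + \frac{5}{4} works: G'(x) is exactly (dG/du)*(du/dx) for that inner function.
A general antiderivative is - \frac{4 \sin{\left(\frac{5 x^{2}}{3} + \frac{5}{4} \right)}}{3} + C.
The condition gives C = 2 - \frac{4 \sin{\left(\frac{5}{4} \right)}}{3} - (- \frac{4 \sin{\left(\frac{5}{4} \right)}}{3}) = 2.
So G(x) = \frac{2 \left(3 - 2 \sin{\left(\frac{5 x^{2}}{3} + \frac{5}{4} \right)}\right)}{3}.
Check: d/dx[\frac{2 \left(3 - 2 \sin{\left(\frac{5 x^{2}}{3} + \frac{5}{4} \right)}\right)}{3}] = - \frac{40 x \cos{\left(\frac{5 x^{2}}{3} + \frac{5}{4} \right)}}{9} = G'(x).

G(x) = \frac{2 \left(3 - 2 \sin{\left(\frac{5 x^{2}}{3} + \frac{5}{4} \right)}\right)}{3}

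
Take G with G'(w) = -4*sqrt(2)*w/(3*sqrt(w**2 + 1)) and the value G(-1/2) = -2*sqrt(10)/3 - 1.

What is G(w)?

G(w) = -(4*sqrt(2)*sqrt(w**2 + 1) + 3)/3

G'(w) matches the chain-rule pattern g'(h)*h' with inner function h(w) = 2*w**2 + 2; substituting u = h(w) collapses the integral.
A general antiderivative is -4*sqrt(2*w**2 + 2)/3 + C.
The condition gives C = -2*sqrt(10)/3 - 1 - (-2*sqrt(10)/3) = -1.
So G(w) = -(4*sqrt(2)*sqrt(w**2 + 1) + 3)/3.
Check: d/dw[-(4*sqrt(2)*sqrt(w**2 + 1) + 3)/3] = -4*sqrt(2)*w/(3*sqrt(w**2 + 1)) = G'(w).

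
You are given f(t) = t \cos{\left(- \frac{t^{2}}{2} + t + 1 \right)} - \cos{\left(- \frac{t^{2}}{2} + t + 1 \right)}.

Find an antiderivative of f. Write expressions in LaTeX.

f matches the chain-rule pattern g'(h)*h' with inner function h(t) = - \frac{t^{2}}{2} + t + 1; substituting u = h(t) collapses the integral.
Check: d/dt[- \sin{\left(- \frac{t^{2}}{2} + t + 1 \right)}] = t \cos{\left(- \frac{t^{2}}{2} + t + 1 \right)} - \cos{\left(- \frac{t^{2}}{2} + t + 1 \right)} = f(t).

An antiderivative is F(t) = - \sin{\left(- \frac{t^{2}}{2} + t + 1 \right)}.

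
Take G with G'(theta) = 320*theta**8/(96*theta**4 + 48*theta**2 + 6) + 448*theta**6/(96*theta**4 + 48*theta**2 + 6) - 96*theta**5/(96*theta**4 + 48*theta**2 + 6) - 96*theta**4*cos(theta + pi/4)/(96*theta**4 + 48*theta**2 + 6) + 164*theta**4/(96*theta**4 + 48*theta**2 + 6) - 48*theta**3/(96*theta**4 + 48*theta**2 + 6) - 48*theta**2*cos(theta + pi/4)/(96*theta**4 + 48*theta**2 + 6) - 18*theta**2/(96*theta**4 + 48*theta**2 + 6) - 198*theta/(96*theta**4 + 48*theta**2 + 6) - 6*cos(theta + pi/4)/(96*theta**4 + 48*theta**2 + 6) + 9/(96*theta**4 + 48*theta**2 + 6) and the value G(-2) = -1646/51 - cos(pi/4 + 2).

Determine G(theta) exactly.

Integrate term by term and add the pieces.
A general antiderivative is 2*theta**5/3 + theta**3 - theta**2/2 + (3*theta/4 + 2)/(2*theta**2 + 1/2) - sin(theta + pi/4) + C.
The condition gives C = -1646/51 - cos(pi/4 + 2) - (-1595/51 - cos(pi/4 + 2)) = -1.
So G(theta) = (4*theta**5*(4*theta**2 + 1) + 6*theta**3*(4*theta**2 + 1) - 3*theta**2*(4*theta**2 + 1) - 24*theta**2 + 9*theta - 6*(4*theta**2 + 1)*sin(theta + pi/4) + 18)/(6*(4*theta**2 + 1)).
Check: d/dtheta[(4*theta**5*(4*theta**2 + 1) + 6*theta**3*(4*theta**2 + 1) - 3*theta**2*(4*theta**2 + 1) - 24*theta**2 + 9*theta - 6*(4*theta**2 + 1)*sin(theta + pi/4) + 18)/(6*(4*theta**2 + 1))] = (320*theta**8 + 448*theta**6 - 96*theta**5 - 96*theta**4*cos(theta + pi/4) + 164*theta**4 - 48*theta**3 - 48*theta**2*cos(theta + pi/4) - 18*theta**2 - 198*theta - 6*cos(theta + pi/4) + 9)/(96*theta**4 + 48*theta**2 + 6), which equals G'(theta).

G(theta) = (4*theta**5*(4*theta**2 + 1) + 6*theta**3*(4*theta**2 + 1) - 3*theta**2*(4*theta**2 + 1) - 24*theta**2 + 9*theta - 6*(4*theta**2 + 1)*sin(theta + pi/4) + 18)/(6*(4*theta**2 + 1))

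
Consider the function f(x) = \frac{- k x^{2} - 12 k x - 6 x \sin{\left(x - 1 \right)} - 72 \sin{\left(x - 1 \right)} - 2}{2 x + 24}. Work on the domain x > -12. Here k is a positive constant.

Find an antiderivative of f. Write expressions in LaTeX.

An antiderivative is F(x) = \frac{- k x^{2} - 4 \log{\left(\frac{x}{2} + 6 \right)} + 12 \cos{\left(x - 1 \right)}}{4}.

Any candidate F(x) must reproduce f(x) exactly when differentiated.
Check: d/dx[\frac{- k x^{2} - 4 \log{\left(\frac{x}{2} + 6 \right)} + 12 \cos{\left(x - 1 \right)}}{4}] = \frac{- k x^{2} - 12 k x - 6 x \sin{\left(x - 1 \right)} - 72 \sin{\left(x - 1 \right)} - 2}{2 x + 24} = f(x).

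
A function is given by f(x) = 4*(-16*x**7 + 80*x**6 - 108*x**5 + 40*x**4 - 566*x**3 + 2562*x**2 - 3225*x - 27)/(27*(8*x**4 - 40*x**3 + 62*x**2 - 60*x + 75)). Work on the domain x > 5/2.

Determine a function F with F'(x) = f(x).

Whatever form F(x) takes, F'(x) = f(x) is non-negotiable.
Check: d/dx[(-4*x**5 + 10*x**4 + 8*x**3 - 20*x**2 - 270*x*log(x**2 + 3/2) - 4*x + 675*log(x**2 + 3/2) + 28)/(54*x - 135)] = (-64*x**7 + 320*x**6 - 432*x**5 + 160*x**4 - 2264*x**3 + 10248*x**2 - 12900*x - 108)/(216*x**4 - 1080*x**3 + 1674*x**2 - 1620*x + 2025), which equals f(x).

An antiderivative is F(x) = (-4*x**5 + 10*x**4 + 8*x**3 - 20*x**2 - 270*x*log(x**2 + 3/2) - 4*x + 675*log(x**2 + 3/2) + 28)/(54*x - 135).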